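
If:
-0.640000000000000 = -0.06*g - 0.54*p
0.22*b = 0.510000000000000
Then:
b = 2.32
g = 10.6666666666667 - 9.0*p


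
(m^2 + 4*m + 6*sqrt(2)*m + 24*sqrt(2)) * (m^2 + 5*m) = m^4 + 6*sqrt(2)*m^3 + 9*m^3 + 20*m^2 + 54*sqrt(2)*m^2 + 120*sqrt(2)*m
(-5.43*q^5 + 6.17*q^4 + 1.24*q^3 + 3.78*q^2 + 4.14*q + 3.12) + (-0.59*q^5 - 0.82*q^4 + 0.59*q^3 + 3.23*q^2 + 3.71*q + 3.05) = -6.02*q^5 + 5.35*q^4 + 1.83*q^3 + 7.01*q^2 + 7.85*q + 6.17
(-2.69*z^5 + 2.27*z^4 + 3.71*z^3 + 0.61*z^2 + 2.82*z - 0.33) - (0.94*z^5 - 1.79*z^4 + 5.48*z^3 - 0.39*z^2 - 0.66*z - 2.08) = -3.63*z^5 + 4.06*z^4 - 1.77*z^3 + 1.0*z^2 + 3.48*z + 1.75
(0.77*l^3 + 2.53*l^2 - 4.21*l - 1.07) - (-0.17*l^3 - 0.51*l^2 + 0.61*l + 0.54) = 0.94*l^3 + 3.04*l^2 - 4.82*l - 1.61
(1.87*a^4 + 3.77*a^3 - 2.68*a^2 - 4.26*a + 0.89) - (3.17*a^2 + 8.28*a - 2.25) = 1.87*a^4 + 3.77*a^3 - 5.85*a^2 - 12.54*a + 3.14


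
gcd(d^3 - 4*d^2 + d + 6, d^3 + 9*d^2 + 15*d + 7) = d + 1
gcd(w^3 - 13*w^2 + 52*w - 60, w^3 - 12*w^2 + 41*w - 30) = w^2 - 11*w + 30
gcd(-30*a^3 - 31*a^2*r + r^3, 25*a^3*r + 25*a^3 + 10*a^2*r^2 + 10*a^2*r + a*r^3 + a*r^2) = 5*a + r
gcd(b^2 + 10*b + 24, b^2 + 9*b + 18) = b + 6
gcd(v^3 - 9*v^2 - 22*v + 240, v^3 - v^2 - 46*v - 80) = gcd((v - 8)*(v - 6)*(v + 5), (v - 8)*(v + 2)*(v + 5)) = v^2 - 3*v - 40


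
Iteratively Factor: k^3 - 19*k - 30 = (k + 3)*(k^2 - 3*k - 10) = (k - 5)*(k + 3)*(k + 2)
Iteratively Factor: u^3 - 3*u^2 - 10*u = (u - 5)*(u^2 + 2*u) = u*(u - 5)*(u + 2)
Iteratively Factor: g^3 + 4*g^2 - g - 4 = (g + 4)*(g^2 - 1) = (g + 1)*(g + 4)*(g - 1)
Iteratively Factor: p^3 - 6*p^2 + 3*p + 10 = (p - 5)*(p^2 - p - 2) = (p - 5)*(p + 1)*(p - 2)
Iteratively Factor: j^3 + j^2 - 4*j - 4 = (j + 1)*(j^2 - 4) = (j + 1)*(j + 2)*(j - 2)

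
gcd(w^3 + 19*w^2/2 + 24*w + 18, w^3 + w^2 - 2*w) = w + 2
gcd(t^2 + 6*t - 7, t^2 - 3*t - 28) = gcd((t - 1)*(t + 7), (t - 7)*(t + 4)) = 1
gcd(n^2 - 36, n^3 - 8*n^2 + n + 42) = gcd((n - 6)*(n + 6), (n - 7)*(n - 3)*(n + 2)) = 1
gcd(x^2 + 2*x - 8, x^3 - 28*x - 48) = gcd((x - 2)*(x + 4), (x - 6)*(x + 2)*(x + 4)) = x + 4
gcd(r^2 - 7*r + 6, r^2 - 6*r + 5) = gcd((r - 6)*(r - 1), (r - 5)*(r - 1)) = r - 1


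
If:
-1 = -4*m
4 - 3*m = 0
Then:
No Solution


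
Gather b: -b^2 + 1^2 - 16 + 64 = 49 - b^2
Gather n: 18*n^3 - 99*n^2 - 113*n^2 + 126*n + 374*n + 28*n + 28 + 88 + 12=18*n^3 - 212*n^2 + 528*n + 128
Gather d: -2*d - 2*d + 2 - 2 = -4*d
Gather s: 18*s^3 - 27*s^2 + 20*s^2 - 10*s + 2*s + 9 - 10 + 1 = 18*s^3 - 7*s^2 - 8*s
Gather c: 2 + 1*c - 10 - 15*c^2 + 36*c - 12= -15*c^2 + 37*c - 20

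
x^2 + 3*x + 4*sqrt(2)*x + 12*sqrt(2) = (x + 3)*(x + 4*sqrt(2))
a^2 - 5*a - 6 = (a - 6)*(a + 1)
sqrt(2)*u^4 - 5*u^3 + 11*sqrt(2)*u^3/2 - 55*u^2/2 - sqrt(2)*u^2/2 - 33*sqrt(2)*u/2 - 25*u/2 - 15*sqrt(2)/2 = (u + 5)*(u - 3*sqrt(2))*(u + sqrt(2)/2)*(sqrt(2)*u + sqrt(2)/2)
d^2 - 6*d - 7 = (d - 7)*(d + 1)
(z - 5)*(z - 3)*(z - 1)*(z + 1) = z^4 - 8*z^3 + 14*z^2 + 8*z - 15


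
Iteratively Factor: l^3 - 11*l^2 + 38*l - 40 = (l - 5)*(l^2 - 6*l + 8) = (l - 5)*(l - 2)*(l - 4)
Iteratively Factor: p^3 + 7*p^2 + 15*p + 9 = (p + 3)*(p^2 + 4*p + 3) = (p + 1)*(p + 3)*(p + 3)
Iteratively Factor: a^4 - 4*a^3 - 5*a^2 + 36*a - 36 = (a - 3)*(a^3 - a^2 - 8*a + 12) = (a - 3)*(a - 2)*(a^2 + a - 6) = (a - 3)*(a - 2)^2*(a + 3)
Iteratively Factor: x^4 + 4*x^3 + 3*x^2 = (x + 1)*(x^3 + 3*x^2) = (x + 1)*(x + 3)*(x^2) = x*(x + 1)*(x + 3)*(x)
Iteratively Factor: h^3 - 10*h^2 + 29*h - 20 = (h - 5)*(h^2 - 5*h + 4) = (h - 5)*(h - 4)*(h - 1)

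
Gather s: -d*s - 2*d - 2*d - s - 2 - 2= -4*d + s*(-d - 1) - 4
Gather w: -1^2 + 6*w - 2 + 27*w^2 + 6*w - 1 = 27*w^2 + 12*w - 4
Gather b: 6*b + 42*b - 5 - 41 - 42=48*b - 88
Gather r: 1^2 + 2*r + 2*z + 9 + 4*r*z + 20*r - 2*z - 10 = r*(4*z + 22)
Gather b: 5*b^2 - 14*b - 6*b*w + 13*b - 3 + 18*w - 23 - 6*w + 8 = 5*b^2 + b*(-6*w - 1) + 12*w - 18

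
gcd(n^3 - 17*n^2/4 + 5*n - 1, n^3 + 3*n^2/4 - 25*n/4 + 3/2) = n^2 - 9*n/4 + 1/2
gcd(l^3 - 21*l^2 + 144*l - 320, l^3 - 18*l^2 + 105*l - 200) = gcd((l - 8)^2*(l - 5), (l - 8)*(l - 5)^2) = l^2 - 13*l + 40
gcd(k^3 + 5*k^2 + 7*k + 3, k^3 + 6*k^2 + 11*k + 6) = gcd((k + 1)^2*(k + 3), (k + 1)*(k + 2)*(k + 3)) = k^2 + 4*k + 3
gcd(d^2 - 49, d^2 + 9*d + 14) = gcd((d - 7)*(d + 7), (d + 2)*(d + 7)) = d + 7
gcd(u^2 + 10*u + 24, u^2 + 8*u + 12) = u + 6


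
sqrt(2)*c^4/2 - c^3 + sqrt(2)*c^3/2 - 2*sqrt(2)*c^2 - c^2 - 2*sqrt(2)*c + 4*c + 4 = (c - 2)*(c + 1)*(c - sqrt(2))*(sqrt(2)*c/2 + sqrt(2))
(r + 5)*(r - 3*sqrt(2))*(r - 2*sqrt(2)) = r^3 - 5*sqrt(2)*r^2 + 5*r^2 - 25*sqrt(2)*r + 12*r + 60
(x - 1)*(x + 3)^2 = x^3 + 5*x^2 + 3*x - 9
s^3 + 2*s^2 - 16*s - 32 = (s - 4)*(s + 2)*(s + 4)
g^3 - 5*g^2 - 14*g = g*(g - 7)*(g + 2)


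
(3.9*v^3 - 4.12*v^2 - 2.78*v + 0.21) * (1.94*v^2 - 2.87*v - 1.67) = 7.566*v^5 - 19.1858*v^4 - 0.0817999999999977*v^3 + 15.2664*v^2 + 4.0399*v - 0.3507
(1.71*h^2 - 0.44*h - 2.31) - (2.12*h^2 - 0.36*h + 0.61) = -0.41*h^2 - 0.08*h - 2.92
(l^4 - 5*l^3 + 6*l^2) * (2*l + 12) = 2*l^5 + 2*l^4 - 48*l^3 + 72*l^2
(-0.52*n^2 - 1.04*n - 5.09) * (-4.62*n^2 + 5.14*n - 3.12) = 2.4024*n^4 + 2.132*n^3 + 19.7926*n^2 - 22.9178*n + 15.8808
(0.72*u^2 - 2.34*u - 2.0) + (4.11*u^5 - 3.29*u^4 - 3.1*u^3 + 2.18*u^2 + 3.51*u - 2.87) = 4.11*u^5 - 3.29*u^4 - 3.1*u^3 + 2.9*u^2 + 1.17*u - 4.87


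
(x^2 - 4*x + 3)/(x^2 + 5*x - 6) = (x - 3)/(x + 6)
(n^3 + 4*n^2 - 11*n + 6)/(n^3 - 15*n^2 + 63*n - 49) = (n^2 + 5*n - 6)/(n^2 - 14*n + 49)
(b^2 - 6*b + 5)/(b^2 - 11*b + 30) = (b - 1)/(b - 6)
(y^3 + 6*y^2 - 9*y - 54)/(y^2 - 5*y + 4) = (y^3 + 6*y^2 - 9*y - 54)/(y^2 - 5*y + 4)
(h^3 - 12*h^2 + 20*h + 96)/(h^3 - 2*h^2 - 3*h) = (-h^3 + 12*h^2 - 20*h - 96)/(h*(-h^2 + 2*h + 3))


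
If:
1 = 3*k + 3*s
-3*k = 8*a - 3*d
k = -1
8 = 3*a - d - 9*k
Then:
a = -6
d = -17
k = -1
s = 4/3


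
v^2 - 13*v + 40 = (v - 8)*(v - 5)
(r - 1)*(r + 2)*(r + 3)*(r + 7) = r^4 + 11*r^3 + 29*r^2 + r - 42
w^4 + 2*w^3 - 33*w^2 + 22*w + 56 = (w - 4)*(w - 2)*(w + 1)*(w + 7)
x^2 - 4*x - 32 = (x - 8)*(x + 4)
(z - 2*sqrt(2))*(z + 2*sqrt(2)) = z^2 - 8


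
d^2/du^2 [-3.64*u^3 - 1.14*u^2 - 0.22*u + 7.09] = -21.84*u - 2.28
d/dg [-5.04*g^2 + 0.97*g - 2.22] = 0.97 - 10.08*g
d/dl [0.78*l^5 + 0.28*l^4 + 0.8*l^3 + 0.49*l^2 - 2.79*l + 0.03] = 3.9*l^4 + 1.12*l^3 + 2.4*l^2 + 0.98*l - 2.79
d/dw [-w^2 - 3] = -2*w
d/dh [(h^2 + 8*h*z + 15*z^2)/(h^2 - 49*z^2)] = 8*z*(-h^2 - 16*h*z - 49*z^2)/(h^4 - 98*h^2*z^2 + 2401*z^4)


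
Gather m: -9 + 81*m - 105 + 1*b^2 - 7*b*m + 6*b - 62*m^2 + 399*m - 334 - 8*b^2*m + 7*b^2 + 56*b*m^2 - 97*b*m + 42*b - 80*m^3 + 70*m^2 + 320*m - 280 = 8*b^2 + 48*b - 80*m^3 + m^2*(56*b + 8) + m*(-8*b^2 - 104*b + 800) - 728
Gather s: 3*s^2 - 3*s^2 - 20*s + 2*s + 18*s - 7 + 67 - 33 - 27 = 0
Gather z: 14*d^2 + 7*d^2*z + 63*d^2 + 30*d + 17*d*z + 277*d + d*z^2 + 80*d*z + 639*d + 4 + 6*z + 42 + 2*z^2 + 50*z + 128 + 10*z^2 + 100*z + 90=77*d^2 + 946*d + z^2*(d + 12) + z*(7*d^2 + 97*d + 156) + 264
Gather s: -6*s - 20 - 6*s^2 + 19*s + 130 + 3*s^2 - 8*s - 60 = -3*s^2 + 5*s + 50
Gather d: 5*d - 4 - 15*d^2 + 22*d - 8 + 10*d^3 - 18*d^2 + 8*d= 10*d^3 - 33*d^2 + 35*d - 12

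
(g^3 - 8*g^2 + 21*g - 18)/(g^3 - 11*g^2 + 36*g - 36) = (g - 3)/(g - 6)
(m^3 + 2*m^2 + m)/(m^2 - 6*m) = (m^2 + 2*m + 1)/(m - 6)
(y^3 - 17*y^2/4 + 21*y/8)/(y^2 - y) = (8*y^2 - 34*y + 21)/(8*(y - 1))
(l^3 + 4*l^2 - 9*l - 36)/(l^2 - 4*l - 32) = (l^2 - 9)/(l - 8)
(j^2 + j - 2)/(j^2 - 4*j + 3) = (j + 2)/(j - 3)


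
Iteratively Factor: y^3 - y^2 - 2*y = (y - 2)*(y^2 + y) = y*(y - 2)*(y + 1)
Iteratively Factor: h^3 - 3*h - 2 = (h + 1)*(h^2 - h - 2) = (h + 1)^2*(h - 2)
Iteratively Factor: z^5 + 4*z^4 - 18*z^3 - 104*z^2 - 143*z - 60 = (z - 5)*(z^4 + 9*z^3 + 27*z^2 + 31*z + 12) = (z - 5)*(z + 1)*(z^3 + 8*z^2 + 19*z + 12) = (z - 5)*(z + 1)^2*(z^2 + 7*z + 12) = (z - 5)*(z + 1)^2*(z + 3)*(z + 4)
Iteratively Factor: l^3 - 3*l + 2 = (l + 2)*(l^2 - 2*l + 1) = (l - 1)*(l + 2)*(l - 1)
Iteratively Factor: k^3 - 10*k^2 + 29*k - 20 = (k - 5)*(k^2 - 5*k + 4) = (k - 5)*(k - 1)*(k - 4)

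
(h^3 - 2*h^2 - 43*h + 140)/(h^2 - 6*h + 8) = (h^2 + 2*h - 35)/(h - 2)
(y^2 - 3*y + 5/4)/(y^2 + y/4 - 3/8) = 2*(2*y - 5)/(4*y + 3)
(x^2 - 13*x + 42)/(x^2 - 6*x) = (x - 7)/x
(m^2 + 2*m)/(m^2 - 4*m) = (m + 2)/(m - 4)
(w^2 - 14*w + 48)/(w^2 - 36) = (w - 8)/(w + 6)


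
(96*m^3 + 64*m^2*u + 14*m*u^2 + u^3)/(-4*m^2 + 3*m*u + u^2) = (24*m^2 + 10*m*u + u^2)/(-m + u)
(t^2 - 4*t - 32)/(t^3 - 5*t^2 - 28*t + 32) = 1/(t - 1)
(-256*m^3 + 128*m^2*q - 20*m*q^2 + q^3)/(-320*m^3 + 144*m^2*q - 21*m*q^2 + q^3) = (-4*m + q)/(-5*m + q)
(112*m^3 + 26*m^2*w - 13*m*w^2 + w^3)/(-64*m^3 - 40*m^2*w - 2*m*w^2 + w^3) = (-7*m + w)/(4*m + w)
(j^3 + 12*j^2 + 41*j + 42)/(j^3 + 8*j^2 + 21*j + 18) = (j + 7)/(j + 3)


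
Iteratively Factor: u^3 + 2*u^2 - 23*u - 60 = (u + 4)*(u^2 - 2*u - 15) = (u - 5)*(u + 4)*(u + 3)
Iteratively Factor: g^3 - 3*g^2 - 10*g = (g - 5)*(g^2 + 2*g) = g*(g - 5)*(g + 2)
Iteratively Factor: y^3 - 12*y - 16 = (y - 4)*(y^2 + 4*y + 4) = (y - 4)*(y + 2)*(y + 2)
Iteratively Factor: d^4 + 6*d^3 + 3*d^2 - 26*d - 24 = (d + 1)*(d^3 + 5*d^2 - 2*d - 24) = (d - 2)*(d + 1)*(d^2 + 7*d + 12) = (d - 2)*(d + 1)*(d + 4)*(d + 3)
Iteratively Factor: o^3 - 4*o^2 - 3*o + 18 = (o + 2)*(o^2 - 6*o + 9) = (o - 3)*(o + 2)*(o - 3)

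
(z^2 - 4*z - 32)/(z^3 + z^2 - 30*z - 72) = (z - 8)/(z^2 - 3*z - 18)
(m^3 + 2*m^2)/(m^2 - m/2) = 2*m*(m + 2)/(2*m - 1)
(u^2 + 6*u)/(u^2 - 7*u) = (u + 6)/(u - 7)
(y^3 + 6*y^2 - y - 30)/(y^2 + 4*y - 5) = (y^2 + y - 6)/(y - 1)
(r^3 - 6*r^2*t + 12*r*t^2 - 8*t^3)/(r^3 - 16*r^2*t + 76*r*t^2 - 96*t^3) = (r^2 - 4*r*t + 4*t^2)/(r^2 - 14*r*t + 48*t^2)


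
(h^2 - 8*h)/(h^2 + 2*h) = (h - 8)/(h + 2)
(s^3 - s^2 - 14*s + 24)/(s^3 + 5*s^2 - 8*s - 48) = (s - 2)/(s + 4)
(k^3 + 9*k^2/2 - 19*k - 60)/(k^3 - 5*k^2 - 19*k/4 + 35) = 2*(k + 6)/(2*k - 7)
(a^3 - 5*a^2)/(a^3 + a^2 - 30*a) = a/(a + 6)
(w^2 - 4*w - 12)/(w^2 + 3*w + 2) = (w - 6)/(w + 1)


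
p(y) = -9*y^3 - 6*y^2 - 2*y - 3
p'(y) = -27*y^2 - 12*y - 2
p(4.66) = -1053.37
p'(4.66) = -644.24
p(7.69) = -4466.01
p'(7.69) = -1690.95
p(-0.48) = -2.43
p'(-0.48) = -2.46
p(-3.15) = 225.07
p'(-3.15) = -232.11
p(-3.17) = 229.74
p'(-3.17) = -235.28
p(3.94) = -654.49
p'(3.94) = -468.42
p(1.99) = -101.67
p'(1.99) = -132.80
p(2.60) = -206.94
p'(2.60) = -215.72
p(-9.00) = 6090.00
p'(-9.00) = -2081.00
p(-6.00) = 1737.00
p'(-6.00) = -902.00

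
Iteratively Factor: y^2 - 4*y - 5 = (y + 1)*(y - 5)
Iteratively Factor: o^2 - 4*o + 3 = (o - 1)*(o - 3)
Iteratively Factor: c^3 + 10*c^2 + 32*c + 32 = (c + 2)*(c^2 + 8*c + 16) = (c + 2)*(c + 4)*(c + 4)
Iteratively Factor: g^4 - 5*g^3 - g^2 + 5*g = (g + 1)*(g^3 - 6*g^2 + 5*g) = (g - 5)*(g + 1)*(g^2 - g) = g*(g - 5)*(g + 1)*(g - 1)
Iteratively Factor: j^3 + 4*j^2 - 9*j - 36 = (j - 3)*(j^2 + 7*j + 12) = (j - 3)*(j + 3)*(j + 4)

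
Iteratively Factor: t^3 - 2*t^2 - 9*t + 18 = (t - 2)*(t^2 - 9) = (t - 2)*(t + 3)*(t - 3)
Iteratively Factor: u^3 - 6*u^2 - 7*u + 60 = (u - 5)*(u^2 - u - 12) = (u - 5)*(u + 3)*(u - 4)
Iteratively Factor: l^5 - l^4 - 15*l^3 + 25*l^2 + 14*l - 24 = (l - 3)*(l^4 + 2*l^3 - 9*l^2 - 2*l + 8) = (l - 3)*(l - 2)*(l^3 + 4*l^2 - l - 4) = (l - 3)*(l - 2)*(l - 1)*(l^2 + 5*l + 4) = (l - 3)*(l - 2)*(l - 1)*(l + 4)*(l + 1)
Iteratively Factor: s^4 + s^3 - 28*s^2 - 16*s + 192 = (s - 3)*(s^3 + 4*s^2 - 16*s - 64) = (s - 3)*(s + 4)*(s^2 - 16) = (s - 3)*(s + 4)^2*(s - 4)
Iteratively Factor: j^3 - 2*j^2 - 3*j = (j + 1)*(j^2 - 3*j) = j*(j + 1)*(j - 3)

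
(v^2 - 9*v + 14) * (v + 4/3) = v^3 - 23*v^2/3 + 2*v + 56/3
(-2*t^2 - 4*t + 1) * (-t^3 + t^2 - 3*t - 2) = 2*t^5 + 2*t^4 + t^3 + 17*t^2 + 5*t - 2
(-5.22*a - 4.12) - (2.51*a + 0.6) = -7.73*a - 4.72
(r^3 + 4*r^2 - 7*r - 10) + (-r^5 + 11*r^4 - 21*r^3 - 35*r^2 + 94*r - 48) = -r^5 + 11*r^4 - 20*r^3 - 31*r^2 + 87*r - 58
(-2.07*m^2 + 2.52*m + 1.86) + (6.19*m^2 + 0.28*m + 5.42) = 4.12*m^2 + 2.8*m + 7.28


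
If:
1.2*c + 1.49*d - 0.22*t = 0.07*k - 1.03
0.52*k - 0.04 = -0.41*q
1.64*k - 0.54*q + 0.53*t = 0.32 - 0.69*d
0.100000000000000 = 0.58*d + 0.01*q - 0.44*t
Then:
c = -0.772658614343941*t - 1.06692877749902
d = 0.748776157169455*t + 0.173113556799965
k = 0.108923809044576 - 0.450198043289172*t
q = 0.570982884171633*t - 0.0405862943979987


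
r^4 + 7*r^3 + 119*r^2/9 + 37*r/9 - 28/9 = (r - 1/3)*(r + 1)*(r + 7/3)*(r + 4)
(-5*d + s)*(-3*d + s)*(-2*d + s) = -30*d^3 + 31*d^2*s - 10*d*s^2 + s^3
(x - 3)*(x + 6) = x^2 + 3*x - 18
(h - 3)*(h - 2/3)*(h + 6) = h^3 + 7*h^2/3 - 20*h + 12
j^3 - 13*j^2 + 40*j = j*(j - 8)*(j - 5)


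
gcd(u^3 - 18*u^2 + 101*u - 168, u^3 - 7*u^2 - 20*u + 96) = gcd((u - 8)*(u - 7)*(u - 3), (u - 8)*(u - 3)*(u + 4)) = u^2 - 11*u + 24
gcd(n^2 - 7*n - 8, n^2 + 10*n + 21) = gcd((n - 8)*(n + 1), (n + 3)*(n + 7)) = 1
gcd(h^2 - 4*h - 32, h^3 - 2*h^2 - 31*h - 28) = h + 4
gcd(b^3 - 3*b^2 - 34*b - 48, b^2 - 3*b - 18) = b + 3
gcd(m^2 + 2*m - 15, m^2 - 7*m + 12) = m - 3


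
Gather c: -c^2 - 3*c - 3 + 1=-c^2 - 3*c - 2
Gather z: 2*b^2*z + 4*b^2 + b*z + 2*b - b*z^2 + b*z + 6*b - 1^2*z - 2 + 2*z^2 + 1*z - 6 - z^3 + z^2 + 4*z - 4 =4*b^2 + 8*b - z^3 + z^2*(3 - b) + z*(2*b^2 + 2*b + 4) - 12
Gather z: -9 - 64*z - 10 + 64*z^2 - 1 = 64*z^2 - 64*z - 20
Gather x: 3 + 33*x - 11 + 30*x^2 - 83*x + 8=30*x^2 - 50*x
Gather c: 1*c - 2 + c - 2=2*c - 4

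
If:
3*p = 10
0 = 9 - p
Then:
No Solution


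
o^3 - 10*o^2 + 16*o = o*(o - 8)*(o - 2)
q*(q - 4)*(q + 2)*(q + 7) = q^4 + 5*q^3 - 22*q^2 - 56*q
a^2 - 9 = (a - 3)*(a + 3)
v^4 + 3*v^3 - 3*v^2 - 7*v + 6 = (v - 1)^2*(v + 2)*(v + 3)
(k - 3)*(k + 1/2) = k^2 - 5*k/2 - 3/2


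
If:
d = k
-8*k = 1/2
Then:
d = -1/16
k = -1/16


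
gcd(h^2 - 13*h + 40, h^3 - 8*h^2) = h - 8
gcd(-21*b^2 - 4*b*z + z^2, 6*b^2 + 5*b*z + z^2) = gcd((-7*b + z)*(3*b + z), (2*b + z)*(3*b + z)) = 3*b + z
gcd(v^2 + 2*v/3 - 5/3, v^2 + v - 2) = v - 1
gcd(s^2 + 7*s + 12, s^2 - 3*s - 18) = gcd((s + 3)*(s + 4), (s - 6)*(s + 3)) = s + 3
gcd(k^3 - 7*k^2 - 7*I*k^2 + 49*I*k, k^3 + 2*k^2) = k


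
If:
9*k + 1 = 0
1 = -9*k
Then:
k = -1/9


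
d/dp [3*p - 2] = 3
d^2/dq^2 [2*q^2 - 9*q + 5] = 4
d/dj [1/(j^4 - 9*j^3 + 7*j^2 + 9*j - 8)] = (-4*j^3 + 27*j^2 - 14*j - 9)/(j^4 - 9*j^3 + 7*j^2 + 9*j - 8)^2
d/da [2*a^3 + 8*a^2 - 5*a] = 6*a^2 + 16*a - 5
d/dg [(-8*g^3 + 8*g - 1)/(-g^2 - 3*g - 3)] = (8*g^4 + 48*g^3 + 80*g^2 - 2*g - 27)/(g^4 + 6*g^3 + 15*g^2 + 18*g + 9)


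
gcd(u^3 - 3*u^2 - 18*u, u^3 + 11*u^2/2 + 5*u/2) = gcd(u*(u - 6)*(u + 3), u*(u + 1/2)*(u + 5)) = u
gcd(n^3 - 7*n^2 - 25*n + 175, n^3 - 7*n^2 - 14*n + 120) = n - 5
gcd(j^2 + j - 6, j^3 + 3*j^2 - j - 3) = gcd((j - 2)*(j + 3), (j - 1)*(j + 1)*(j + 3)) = j + 3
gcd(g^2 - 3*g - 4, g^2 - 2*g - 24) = 1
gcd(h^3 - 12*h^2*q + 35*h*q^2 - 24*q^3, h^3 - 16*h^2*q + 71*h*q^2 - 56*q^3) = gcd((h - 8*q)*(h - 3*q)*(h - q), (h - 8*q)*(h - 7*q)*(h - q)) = h^2 - 9*h*q + 8*q^2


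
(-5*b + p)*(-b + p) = 5*b^2 - 6*b*p + p^2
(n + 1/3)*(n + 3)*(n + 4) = n^3 + 22*n^2/3 + 43*n/3 + 4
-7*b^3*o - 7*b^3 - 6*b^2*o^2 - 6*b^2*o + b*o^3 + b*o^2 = (-7*b + o)*(b + o)*(b*o + b)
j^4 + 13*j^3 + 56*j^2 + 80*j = j*(j + 4)^2*(j + 5)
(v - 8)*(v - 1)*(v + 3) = v^3 - 6*v^2 - 19*v + 24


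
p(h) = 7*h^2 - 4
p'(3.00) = 42.00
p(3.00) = 59.00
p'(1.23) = 17.22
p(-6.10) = 256.47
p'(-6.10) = -85.40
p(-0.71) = -0.47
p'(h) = 14*h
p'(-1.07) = -14.98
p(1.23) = 6.59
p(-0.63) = -1.22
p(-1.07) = 4.01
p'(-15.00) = -210.00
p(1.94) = 22.35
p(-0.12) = -3.90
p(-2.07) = 25.99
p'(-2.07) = -28.98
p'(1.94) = 27.16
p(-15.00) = 1571.00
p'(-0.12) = -1.68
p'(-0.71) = -9.94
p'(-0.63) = -8.82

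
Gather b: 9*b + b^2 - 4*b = b^2 + 5*b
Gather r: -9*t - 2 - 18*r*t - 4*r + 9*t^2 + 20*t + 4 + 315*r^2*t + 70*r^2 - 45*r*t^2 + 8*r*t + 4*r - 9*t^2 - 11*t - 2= r^2*(315*t + 70) + r*(-45*t^2 - 10*t)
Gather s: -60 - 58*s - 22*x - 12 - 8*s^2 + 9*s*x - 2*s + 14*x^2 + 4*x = -8*s^2 + s*(9*x - 60) + 14*x^2 - 18*x - 72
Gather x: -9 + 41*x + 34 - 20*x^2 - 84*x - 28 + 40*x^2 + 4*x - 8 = 20*x^2 - 39*x - 11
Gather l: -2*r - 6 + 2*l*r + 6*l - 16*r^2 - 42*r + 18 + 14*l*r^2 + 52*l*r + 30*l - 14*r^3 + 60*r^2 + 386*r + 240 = l*(14*r^2 + 54*r + 36) - 14*r^3 + 44*r^2 + 342*r + 252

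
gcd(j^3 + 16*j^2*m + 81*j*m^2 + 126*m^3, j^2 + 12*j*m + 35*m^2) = j + 7*m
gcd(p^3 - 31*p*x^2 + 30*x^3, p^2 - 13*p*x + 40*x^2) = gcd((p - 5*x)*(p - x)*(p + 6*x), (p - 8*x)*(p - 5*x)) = -p + 5*x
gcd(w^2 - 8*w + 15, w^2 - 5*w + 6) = w - 3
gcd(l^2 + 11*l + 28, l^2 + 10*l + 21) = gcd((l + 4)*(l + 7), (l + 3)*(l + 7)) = l + 7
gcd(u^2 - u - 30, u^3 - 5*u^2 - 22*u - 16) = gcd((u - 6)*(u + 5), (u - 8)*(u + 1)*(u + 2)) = 1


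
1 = 1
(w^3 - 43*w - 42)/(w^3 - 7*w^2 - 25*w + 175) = (w^2 + 7*w + 6)/(w^2 - 25)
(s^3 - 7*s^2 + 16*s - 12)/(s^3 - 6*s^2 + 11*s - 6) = (s - 2)/(s - 1)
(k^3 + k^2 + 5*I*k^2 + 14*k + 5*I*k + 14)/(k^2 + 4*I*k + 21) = (k^2 + k*(1 - 2*I) - 2*I)/(k - 3*I)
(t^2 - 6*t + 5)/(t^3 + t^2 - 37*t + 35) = 1/(t + 7)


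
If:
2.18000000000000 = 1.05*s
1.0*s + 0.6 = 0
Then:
No Solution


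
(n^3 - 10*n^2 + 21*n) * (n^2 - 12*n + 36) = n^5 - 22*n^4 + 177*n^3 - 612*n^2 + 756*n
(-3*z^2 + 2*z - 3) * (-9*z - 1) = 27*z^3 - 15*z^2 + 25*z + 3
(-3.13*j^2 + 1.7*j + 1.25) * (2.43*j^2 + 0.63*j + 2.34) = -7.6059*j^4 + 2.1591*j^3 - 3.2157*j^2 + 4.7655*j + 2.925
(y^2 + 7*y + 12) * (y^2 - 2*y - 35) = y^4 + 5*y^3 - 37*y^2 - 269*y - 420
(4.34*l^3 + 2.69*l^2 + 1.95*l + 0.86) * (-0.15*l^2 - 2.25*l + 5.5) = -0.651*l^5 - 10.1685*l^4 + 17.525*l^3 + 10.2785*l^2 + 8.79*l + 4.73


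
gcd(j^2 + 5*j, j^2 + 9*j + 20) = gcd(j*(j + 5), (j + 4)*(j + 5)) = j + 5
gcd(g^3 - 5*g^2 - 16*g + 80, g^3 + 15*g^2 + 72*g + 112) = g + 4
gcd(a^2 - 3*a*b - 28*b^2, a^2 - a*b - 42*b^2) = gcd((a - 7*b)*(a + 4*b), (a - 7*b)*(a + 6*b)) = a - 7*b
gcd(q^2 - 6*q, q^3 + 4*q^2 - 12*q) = q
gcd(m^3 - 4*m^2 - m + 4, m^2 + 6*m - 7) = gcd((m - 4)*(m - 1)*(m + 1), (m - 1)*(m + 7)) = m - 1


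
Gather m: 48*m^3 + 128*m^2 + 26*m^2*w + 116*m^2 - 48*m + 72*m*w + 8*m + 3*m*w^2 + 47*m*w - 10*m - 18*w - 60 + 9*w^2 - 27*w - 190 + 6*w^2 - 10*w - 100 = 48*m^3 + m^2*(26*w + 244) + m*(3*w^2 + 119*w - 50) + 15*w^2 - 55*w - 350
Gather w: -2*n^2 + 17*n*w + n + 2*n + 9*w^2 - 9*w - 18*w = -2*n^2 + 3*n + 9*w^2 + w*(17*n - 27)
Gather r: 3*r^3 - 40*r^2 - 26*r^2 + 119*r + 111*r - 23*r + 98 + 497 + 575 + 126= 3*r^3 - 66*r^2 + 207*r + 1296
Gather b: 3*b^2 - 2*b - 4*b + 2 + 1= 3*b^2 - 6*b + 3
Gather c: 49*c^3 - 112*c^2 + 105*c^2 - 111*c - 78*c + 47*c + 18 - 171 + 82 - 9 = 49*c^3 - 7*c^2 - 142*c - 80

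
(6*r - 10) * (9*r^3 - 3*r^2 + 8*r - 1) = 54*r^4 - 108*r^3 + 78*r^2 - 86*r + 10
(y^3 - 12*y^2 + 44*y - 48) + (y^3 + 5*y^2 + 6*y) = 2*y^3 - 7*y^2 + 50*y - 48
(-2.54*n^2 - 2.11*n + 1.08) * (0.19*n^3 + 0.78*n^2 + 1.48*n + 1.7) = -0.4826*n^5 - 2.3821*n^4 - 5.1998*n^3 - 6.5984*n^2 - 1.9886*n + 1.836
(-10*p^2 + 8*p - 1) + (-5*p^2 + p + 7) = -15*p^2 + 9*p + 6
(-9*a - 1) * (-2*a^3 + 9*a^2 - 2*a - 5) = 18*a^4 - 79*a^3 + 9*a^2 + 47*a + 5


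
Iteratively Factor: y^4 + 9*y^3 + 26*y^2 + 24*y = (y + 2)*(y^3 + 7*y^2 + 12*y) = (y + 2)*(y + 3)*(y^2 + 4*y) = (y + 2)*(y + 3)*(y + 4)*(y)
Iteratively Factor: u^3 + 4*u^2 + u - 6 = (u - 1)*(u^2 + 5*u + 6) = (u - 1)*(u + 3)*(u + 2)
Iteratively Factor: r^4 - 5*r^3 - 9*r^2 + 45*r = (r)*(r^3 - 5*r^2 - 9*r + 45) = r*(r - 3)*(r^2 - 2*r - 15) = r*(r - 5)*(r - 3)*(r + 3)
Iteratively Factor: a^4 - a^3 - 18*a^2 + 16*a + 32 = (a - 4)*(a^3 + 3*a^2 - 6*a - 8) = (a - 4)*(a + 1)*(a^2 + 2*a - 8) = (a - 4)*(a + 1)*(a + 4)*(a - 2)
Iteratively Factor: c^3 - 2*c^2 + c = (c - 1)*(c^2 - c) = (c - 1)^2*(c)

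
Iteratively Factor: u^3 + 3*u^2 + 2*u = (u)*(u^2 + 3*u + 2) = u*(u + 1)*(u + 2)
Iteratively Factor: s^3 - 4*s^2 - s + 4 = (s - 1)*(s^2 - 3*s - 4) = (s - 4)*(s - 1)*(s + 1)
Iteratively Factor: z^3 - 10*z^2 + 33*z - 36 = (z - 3)*(z^2 - 7*z + 12) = (z - 4)*(z - 3)*(z - 3)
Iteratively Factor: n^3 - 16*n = (n - 4)*(n^2 + 4*n) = n*(n - 4)*(n + 4)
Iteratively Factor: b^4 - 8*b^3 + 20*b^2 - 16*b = (b - 2)*(b^3 - 6*b^2 + 8*b) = b*(b - 2)*(b^2 - 6*b + 8) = b*(b - 2)^2*(b - 4)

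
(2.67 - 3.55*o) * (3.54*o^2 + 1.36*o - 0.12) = -12.567*o^3 + 4.6238*o^2 + 4.0572*o - 0.3204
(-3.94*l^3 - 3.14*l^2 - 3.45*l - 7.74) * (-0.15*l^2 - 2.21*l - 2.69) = 0.591*l^5 + 9.1784*l^4 + 18.0555*l^3 + 17.2321*l^2 + 26.3859*l + 20.8206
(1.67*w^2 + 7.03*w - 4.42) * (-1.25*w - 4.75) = -2.0875*w^3 - 16.72*w^2 - 27.8675*w + 20.995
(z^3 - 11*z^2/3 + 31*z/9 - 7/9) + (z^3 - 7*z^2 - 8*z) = 2*z^3 - 32*z^2/3 - 41*z/9 - 7/9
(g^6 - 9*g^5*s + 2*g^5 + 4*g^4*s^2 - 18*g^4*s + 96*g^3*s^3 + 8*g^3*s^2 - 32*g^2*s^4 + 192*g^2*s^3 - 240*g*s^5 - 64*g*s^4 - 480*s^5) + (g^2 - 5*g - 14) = g^6 - 9*g^5*s + 2*g^5 + 4*g^4*s^2 - 18*g^4*s + 96*g^3*s^3 + 8*g^3*s^2 - 32*g^2*s^4 + 192*g^2*s^3 + g^2 - 240*g*s^5 - 64*g*s^4 - 5*g - 480*s^5 - 14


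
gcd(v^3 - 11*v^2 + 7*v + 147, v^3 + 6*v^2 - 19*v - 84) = v + 3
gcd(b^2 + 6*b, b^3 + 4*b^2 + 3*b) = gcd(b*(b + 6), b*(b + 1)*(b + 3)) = b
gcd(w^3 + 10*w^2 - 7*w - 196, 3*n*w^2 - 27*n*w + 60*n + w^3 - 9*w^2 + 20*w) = w - 4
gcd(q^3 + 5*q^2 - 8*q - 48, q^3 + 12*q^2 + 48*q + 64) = q^2 + 8*q + 16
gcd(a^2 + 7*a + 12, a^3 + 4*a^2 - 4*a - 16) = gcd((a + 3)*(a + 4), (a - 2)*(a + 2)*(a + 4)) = a + 4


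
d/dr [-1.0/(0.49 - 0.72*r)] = -0.72/(0.72*r - 0.49)^2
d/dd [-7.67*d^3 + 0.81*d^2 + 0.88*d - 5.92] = -23.01*d^2 + 1.62*d + 0.88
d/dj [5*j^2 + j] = 10*j + 1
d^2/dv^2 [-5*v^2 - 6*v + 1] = -10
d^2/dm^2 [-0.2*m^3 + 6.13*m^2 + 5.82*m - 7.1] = 12.26 - 1.2*m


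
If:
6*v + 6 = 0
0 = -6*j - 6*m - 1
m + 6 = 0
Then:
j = 35/6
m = -6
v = -1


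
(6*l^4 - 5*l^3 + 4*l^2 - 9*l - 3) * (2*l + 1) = 12*l^5 - 4*l^4 + 3*l^3 - 14*l^2 - 15*l - 3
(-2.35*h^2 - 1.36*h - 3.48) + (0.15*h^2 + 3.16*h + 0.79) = -2.2*h^2 + 1.8*h - 2.69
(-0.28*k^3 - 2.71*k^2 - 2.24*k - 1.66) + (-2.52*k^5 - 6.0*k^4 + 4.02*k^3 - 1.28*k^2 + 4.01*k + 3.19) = -2.52*k^5 - 6.0*k^4 + 3.74*k^3 - 3.99*k^2 + 1.77*k + 1.53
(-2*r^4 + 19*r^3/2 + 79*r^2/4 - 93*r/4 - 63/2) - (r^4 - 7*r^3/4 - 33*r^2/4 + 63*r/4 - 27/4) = -3*r^4 + 45*r^3/4 + 28*r^2 - 39*r - 99/4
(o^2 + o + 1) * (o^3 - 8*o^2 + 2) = o^5 - 7*o^4 - 7*o^3 - 6*o^2 + 2*o + 2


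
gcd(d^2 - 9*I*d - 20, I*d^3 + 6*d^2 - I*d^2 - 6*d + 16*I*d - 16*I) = 1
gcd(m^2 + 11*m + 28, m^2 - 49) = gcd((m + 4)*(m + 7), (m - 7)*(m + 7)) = m + 7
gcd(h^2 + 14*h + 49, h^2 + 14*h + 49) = h^2 + 14*h + 49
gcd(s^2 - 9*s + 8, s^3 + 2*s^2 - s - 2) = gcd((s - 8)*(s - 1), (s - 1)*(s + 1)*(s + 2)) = s - 1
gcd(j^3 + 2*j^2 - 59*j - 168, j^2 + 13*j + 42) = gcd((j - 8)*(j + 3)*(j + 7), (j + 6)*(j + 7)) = j + 7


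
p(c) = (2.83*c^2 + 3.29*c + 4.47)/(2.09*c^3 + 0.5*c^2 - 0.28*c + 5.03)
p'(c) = (5.66*c + 3.29)/(2.09*c^3 + 0.5*c^2 - 0.28*c + 5.03) + (-6.27*c^2 - 1.0*c + 0.28)*(2.83*c^2 + 3.29*c + 4.47)/(2.09*c^3 + 0.5*c^2 - 0.28*c + 5.03)^2 = (-5.9147*c^4 - 13.7522*c^3 - 30.4643*c^2 + 23.9998*c + 17.8003)/(4.3681*c^6 + 2.09*c^5 - 0.9204*c^4 + 20.7454*c^3 + 5.1084*c^2 - 2.8168*c + 25.3009)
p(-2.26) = -0.72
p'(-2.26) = -0.74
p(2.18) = 0.88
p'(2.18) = -0.43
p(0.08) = 0.95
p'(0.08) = 0.78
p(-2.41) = -0.63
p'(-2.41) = -0.53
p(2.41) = 0.79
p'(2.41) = -0.37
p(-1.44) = 24.43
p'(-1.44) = -1222.97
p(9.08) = 0.17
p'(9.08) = -0.02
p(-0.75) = 0.77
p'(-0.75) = -0.62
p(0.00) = 0.89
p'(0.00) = 0.70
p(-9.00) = -0.14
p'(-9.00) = -0.01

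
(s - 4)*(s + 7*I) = s^2 - 4*s + 7*I*s - 28*I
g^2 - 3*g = g*(g - 3)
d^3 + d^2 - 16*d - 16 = (d - 4)*(d + 1)*(d + 4)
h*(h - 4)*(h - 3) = h^3 - 7*h^2 + 12*h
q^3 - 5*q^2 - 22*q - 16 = (q - 8)*(q + 1)*(q + 2)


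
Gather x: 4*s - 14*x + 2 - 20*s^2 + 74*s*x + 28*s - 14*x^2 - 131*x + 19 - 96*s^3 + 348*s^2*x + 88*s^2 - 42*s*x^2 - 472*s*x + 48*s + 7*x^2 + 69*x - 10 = -96*s^3 + 68*s^2 + 80*s + x^2*(-42*s - 7) + x*(348*s^2 - 398*s - 76) + 11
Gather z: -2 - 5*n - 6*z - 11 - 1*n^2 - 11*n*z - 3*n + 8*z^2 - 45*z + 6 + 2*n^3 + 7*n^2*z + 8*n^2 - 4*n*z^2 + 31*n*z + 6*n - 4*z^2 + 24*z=2*n^3 + 7*n^2 - 2*n + z^2*(4 - 4*n) + z*(7*n^2 + 20*n - 27) - 7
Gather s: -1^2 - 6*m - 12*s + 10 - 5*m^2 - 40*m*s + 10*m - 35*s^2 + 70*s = -5*m^2 + 4*m - 35*s^2 + s*(58 - 40*m) + 9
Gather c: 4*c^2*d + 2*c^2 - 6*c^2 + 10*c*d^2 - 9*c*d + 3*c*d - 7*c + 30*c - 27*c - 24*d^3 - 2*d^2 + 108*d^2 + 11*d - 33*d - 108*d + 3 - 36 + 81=c^2*(4*d - 4) + c*(10*d^2 - 6*d - 4) - 24*d^3 + 106*d^2 - 130*d + 48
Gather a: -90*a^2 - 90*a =-90*a^2 - 90*a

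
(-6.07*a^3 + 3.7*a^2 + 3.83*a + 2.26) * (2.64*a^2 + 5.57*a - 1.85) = -16.0248*a^5 - 24.0419*a^4 + 41.9497*a^3 + 20.4545*a^2 + 5.5027*a - 4.181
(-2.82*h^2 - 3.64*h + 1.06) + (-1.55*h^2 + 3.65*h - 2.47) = -4.37*h^2 + 0.00999999999999979*h - 1.41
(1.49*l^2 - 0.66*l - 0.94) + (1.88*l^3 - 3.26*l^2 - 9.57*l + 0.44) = 1.88*l^3 - 1.77*l^2 - 10.23*l - 0.5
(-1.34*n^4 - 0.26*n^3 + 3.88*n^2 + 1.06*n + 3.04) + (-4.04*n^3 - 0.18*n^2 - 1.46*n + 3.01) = -1.34*n^4 - 4.3*n^3 + 3.7*n^2 - 0.4*n + 6.05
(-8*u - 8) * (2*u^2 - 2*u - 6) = -16*u^3 + 64*u + 48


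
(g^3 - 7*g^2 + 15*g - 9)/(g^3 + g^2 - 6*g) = (g^3 - 7*g^2 + 15*g - 9)/(g*(g^2 + g - 6))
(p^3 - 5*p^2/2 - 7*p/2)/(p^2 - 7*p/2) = p + 1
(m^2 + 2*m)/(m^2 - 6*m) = (m + 2)/(m - 6)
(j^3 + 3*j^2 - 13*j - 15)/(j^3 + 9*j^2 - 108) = (j^2 + 6*j + 5)/(j^2 + 12*j + 36)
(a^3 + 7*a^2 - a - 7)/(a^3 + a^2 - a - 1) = (a + 7)/(a + 1)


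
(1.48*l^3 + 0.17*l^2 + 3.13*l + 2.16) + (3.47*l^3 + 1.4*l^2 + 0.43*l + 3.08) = 4.95*l^3 + 1.57*l^2 + 3.56*l + 5.24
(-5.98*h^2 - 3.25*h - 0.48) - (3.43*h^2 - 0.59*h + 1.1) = -9.41*h^2 - 2.66*h - 1.58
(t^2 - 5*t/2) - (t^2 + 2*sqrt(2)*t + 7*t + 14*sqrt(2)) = -19*t/2 - 2*sqrt(2)*t - 14*sqrt(2)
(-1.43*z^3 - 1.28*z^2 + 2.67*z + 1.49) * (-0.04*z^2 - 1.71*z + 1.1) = 0.0572*z^5 + 2.4965*z^4 + 0.509*z^3 - 6.0333*z^2 + 0.3891*z + 1.639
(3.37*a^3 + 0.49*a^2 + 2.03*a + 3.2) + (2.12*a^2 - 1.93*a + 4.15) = 3.37*a^3 + 2.61*a^2 + 0.0999999999999999*a + 7.35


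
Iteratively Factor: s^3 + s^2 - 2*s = (s + 2)*(s^2 - s) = s*(s + 2)*(s - 1)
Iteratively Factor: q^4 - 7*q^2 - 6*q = (q)*(q^3 - 7*q - 6) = q*(q + 2)*(q^2 - 2*q - 3) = q*(q + 1)*(q + 2)*(q - 3)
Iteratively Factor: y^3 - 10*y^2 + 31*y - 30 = (y - 3)*(y^2 - 7*y + 10) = (y - 5)*(y - 3)*(y - 2)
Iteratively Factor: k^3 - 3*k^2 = (k - 3)*(k^2) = k*(k - 3)*(k)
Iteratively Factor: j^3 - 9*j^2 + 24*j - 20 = (j - 2)*(j^2 - 7*j + 10) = (j - 5)*(j - 2)*(j - 2)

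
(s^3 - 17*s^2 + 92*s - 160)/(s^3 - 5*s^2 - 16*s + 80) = (s - 8)/(s + 4)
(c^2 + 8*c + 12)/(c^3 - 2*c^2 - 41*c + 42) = (c + 2)/(c^2 - 8*c + 7)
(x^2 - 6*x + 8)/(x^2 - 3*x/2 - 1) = 2*(x - 4)/(2*x + 1)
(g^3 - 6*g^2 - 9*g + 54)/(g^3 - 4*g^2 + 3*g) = (g^2 - 3*g - 18)/(g*(g - 1))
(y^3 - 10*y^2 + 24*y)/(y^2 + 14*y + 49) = y*(y^2 - 10*y + 24)/(y^2 + 14*y + 49)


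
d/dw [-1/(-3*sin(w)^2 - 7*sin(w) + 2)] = -(6*sin(w) + 7)*cos(w)/(3*sin(w)^2 + 7*sin(w) - 2)^2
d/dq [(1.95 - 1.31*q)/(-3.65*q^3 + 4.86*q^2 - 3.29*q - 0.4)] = (-9.563*q^3 + 27.7191*q^2 - 18.954*q + 6.9395)/(13.3225*q^6 - 35.478*q^5 + 47.6366*q^4 - 29.0588*q^3 + 6.9361*q^2 + 2.632*q + 0.16)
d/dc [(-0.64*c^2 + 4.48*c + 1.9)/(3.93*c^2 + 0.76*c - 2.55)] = (-18.0928*c^2 - 11.67*c - 12.868)/(15.4449*c^4 + 5.9736*c^3 - 19.4654*c^2 - 3.876*c + 6.5025)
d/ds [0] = 0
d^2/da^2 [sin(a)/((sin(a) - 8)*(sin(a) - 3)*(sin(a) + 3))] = 2*(-2*sin(a)^7 + 12*sin(a)^6 - 47*sin(a)^5 + 480*sin(a)^4 - 1655*sin(a)^3 - 756*sin(a)^2 - 864*sin(a) + 648)/((sin(a) - 8)^3*(sin(a) - 3)^3*(sin(a) + 3)^3)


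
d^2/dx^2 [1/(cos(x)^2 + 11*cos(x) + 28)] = (-4*sin(x)^4 + 11*sin(x)^2 + 1397*cos(x)/4 - 33*cos(3*x)/4 + 179)/((cos(x) + 4)^3*(cos(x) + 7)^3)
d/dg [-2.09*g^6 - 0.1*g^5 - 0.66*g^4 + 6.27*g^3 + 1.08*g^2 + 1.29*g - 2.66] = -12.54*g^5 - 0.5*g^4 - 2.64*g^3 + 18.81*g^2 + 2.16*g + 1.29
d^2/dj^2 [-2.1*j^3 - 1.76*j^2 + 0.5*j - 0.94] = -12.6*j - 3.52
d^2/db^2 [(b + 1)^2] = 2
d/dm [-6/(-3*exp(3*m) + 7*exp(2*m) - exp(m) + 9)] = (-54*exp(2*m) + 84*exp(m) - 6)*exp(m)/(3*exp(3*m) - 7*exp(2*m) + exp(m) - 9)^2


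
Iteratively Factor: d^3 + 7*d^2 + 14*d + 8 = (d + 2)*(d^2 + 5*d + 4) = (d + 2)*(d + 4)*(d + 1)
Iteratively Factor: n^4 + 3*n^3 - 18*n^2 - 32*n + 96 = (n + 4)*(n^3 - n^2 - 14*n + 24) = (n - 2)*(n + 4)*(n^2 + n - 12) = (n - 2)*(n + 4)^2*(n - 3)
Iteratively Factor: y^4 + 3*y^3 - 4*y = (y + 2)*(y^3 + y^2 - 2*y) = y*(y + 2)*(y^2 + y - 2) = y*(y - 1)*(y + 2)*(y + 2)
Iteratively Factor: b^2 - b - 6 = (b + 2)*(b - 3)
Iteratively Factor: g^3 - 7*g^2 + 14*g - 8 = (g - 2)*(g^2 - 5*g + 4) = (g - 2)*(g - 1)*(g - 4)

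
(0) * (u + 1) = 0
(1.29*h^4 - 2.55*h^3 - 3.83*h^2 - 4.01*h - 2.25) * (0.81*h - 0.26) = 1.0449*h^5 - 2.4009*h^4 - 2.4393*h^3 - 2.2523*h^2 - 0.7799*h + 0.585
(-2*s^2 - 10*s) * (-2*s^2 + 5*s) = 4*s^4 + 10*s^3 - 50*s^2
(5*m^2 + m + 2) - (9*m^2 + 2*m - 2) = -4*m^2 - m + 4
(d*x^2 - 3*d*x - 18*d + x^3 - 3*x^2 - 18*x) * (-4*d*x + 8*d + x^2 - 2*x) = -4*d^2*x^3 + 20*d^2*x^2 + 48*d^2*x - 144*d^2 - 3*d*x^4 + 15*d*x^3 + 36*d*x^2 - 108*d*x + x^5 - 5*x^4 - 12*x^3 + 36*x^2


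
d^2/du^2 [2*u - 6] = 0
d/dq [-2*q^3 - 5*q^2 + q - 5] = -6*q^2 - 10*q + 1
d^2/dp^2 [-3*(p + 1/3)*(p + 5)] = -6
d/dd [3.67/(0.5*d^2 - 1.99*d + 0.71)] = (7.3033 - 3.67*d)/(0.5*d^2 - 1.99*d + 0.71)^2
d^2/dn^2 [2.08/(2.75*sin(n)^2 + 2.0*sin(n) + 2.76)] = (-62.92*sin(n)^4 - 34.32*sin(n)^3 + 149.2088*sin(n)^2 + 80.1216*sin(n) - 14.9344)/(2.75*sin(n)^2 + 2.0*sin(n) + 2.76)^3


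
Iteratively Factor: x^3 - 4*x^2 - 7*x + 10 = (x - 1)*(x^2 - 3*x - 10) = (x - 5)*(x - 1)*(x + 2)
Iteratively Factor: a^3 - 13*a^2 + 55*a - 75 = (a - 3)*(a^2 - 10*a + 25) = (a - 5)*(a - 3)*(a - 5)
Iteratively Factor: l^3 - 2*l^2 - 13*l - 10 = (l - 5)*(l^2 + 3*l + 2) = (l - 5)*(l + 1)*(l + 2)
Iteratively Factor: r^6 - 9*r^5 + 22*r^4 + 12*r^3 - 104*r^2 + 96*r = (r - 3)*(r^5 - 6*r^4 + 4*r^3 + 24*r^2 - 32*r) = (r - 3)*(r + 2)*(r^4 - 8*r^3 + 20*r^2 - 16*r) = (r - 3)*(r - 2)*(r + 2)*(r^3 - 6*r^2 + 8*r) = (r - 4)*(r - 3)*(r - 2)*(r + 2)*(r^2 - 2*r) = r*(r - 4)*(r - 3)*(r - 2)*(r + 2)*(r - 2)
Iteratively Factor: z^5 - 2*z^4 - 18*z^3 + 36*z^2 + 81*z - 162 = (z + 3)*(z^4 - 5*z^3 - 3*z^2 + 45*z - 54) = (z - 3)*(z + 3)*(z^3 - 2*z^2 - 9*z + 18) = (z - 3)*(z + 3)^2*(z^2 - 5*z + 6) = (z - 3)^2*(z + 3)^2*(z - 2)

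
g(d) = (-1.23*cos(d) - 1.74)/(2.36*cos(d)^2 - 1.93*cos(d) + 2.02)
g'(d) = (4.72*sin(d)*cos(d) - 1.93*sin(d))*(-1.23*cos(d) - 1.74)/(2.36*cos(d)^2 - 1.93*cos(d) + 2.02)^2 + 1.23*sin(d)/(2.36*cos(d)^2 - 1.93*cos(d) + 2.02) = (-2.9028*cos(d)^2 - 8.2128*cos(d) + 5.8428)*sin(d)/(5.5696*cos(d)^4 - 9.1096*cos(d)^3 + 13.2593*cos(d)^2 - 7.7972*cos(d) + 4.0804)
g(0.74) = -1.41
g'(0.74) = -0.34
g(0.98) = -1.45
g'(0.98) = 0.11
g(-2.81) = -0.10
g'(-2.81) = -0.10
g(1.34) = -1.19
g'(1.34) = 1.28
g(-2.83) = -0.09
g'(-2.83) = -0.09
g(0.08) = -1.22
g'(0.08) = -0.07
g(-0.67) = -1.38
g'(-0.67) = 0.39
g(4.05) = -0.24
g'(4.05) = -0.46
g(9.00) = -0.11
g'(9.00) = 0.14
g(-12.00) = -1.34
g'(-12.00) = -0.39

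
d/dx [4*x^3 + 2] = 12*x^2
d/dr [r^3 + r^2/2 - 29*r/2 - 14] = 3*r^2 + r - 29/2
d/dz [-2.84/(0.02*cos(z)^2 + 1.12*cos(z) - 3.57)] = -(0.1136*cos(z) + 3.1808)*sin(z)/(0.02*cos(z)^2 + 1.12*cos(z) - 3.57)^2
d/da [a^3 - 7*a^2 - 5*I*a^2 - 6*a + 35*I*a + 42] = 3*a^2 - 14*a - 10*I*a - 6 + 35*I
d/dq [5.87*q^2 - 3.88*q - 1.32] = 11.74*q - 3.88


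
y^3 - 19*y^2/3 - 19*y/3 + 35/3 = (y - 7)*(y - 1)*(y + 5/3)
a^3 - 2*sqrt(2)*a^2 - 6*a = a*(a - 3*sqrt(2))*(a + sqrt(2))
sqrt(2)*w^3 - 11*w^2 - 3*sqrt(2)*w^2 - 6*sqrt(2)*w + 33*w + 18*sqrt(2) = (w - 3)*(w - 6*sqrt(2))*(sqrt(2)*w + 1)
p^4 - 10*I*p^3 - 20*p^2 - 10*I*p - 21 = (p - 7*I)*(p - 3*I)*(p - I)*(p + I)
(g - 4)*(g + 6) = g^2 + 2*g - 24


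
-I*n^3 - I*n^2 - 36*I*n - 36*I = (n - 6*I)*(n + 6*I)*(-I*n - I)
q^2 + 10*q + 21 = (q + 3)*(q + 7)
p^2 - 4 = (p - 2)*(p + 2)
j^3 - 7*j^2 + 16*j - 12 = (j - 3)*(j - 2)^2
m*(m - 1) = m^2 - m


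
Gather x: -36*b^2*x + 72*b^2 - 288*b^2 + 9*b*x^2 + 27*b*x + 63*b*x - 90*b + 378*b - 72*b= -216*b^2 + 9*b*x^2 + 216*b + x*(-36*b^2 + 90*b)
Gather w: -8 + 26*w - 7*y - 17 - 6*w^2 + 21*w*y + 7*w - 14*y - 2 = -6*w^2 + w*(21*y + 33) - 21*y - 27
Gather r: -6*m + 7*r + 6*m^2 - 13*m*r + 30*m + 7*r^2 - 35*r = 6*m^2 + 24*m + 7*r^2 + r*(-13*m - 28)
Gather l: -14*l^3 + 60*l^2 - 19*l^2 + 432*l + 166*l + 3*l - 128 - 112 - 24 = -14*l^3 + 41*l^2 + 601*l - 264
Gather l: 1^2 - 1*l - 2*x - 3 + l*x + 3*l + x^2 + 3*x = l*(x + 2) + x^2 + x - 2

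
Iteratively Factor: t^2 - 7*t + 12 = (t - 3)*(t - 4)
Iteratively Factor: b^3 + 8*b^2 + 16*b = (b)*(b^2 + 8*b + 16) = b*(b + 4)*(b + 4)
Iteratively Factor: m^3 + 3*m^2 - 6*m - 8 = (m + 4)*(m^2 - m - 2) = (m + 1)*(m + 4)*(m - 2)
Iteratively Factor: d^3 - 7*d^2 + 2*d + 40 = (d + 2)*(d^2 - 9*d + 20) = (d - 4)*(d + 2)*(d - 5)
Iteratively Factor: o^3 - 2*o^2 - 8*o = (o - 4)*(o^2 + 2*o) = o*(o - 4)*(o + 2)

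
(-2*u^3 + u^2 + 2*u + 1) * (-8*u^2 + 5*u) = 16*u^5 - 18*u^4 - 11*u^3 + 2*u^2 + 5*u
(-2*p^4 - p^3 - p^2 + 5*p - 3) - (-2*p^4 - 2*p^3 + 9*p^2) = p^3 - 10*p^2 + 5*p - 3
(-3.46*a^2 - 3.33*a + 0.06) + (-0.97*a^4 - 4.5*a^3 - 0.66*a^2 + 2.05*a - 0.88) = -0.97*a^4 - 4.5*a^3 - 4.12*a^2 - 1.28*a - 0.82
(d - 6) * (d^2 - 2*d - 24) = d^3 - 8*d^2 - 12*d + 144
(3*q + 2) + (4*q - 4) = 7*q - 2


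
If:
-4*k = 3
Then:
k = -3/4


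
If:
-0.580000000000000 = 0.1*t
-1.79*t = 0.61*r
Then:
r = 17.02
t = -5.80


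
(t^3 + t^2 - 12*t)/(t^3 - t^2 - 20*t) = (t - 3)/(t - 5)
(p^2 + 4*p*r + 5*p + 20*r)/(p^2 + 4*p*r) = (p + 5)/p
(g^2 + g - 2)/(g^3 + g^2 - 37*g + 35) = (g + 2)/(g^2 + 2*g - 35)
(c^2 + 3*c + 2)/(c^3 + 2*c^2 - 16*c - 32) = (c + 1)/(c^2 - 16)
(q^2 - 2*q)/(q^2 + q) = (q - 2)/(q + 1)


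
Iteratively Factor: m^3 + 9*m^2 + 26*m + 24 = (m + 4)*(m^2 + 5*m + 6) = (m + 2)*(m + 4)*(m + 3)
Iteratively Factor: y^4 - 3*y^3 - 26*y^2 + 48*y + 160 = (y + 2)*(y^3 - 5*y^2 - 16*y + 80) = (y + 2)*(y + 4)*(y^2 - 9*y + 20) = (y - 4)*(y + 2)*(y + 4)*(y - 5)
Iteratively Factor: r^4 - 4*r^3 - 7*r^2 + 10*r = (r + 2)*(r^3 - 6*r^2 + 5*r) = (r - 1)*(r + 2)*(r^2 - 5*r) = r*(r - 1)*(r + 2)*(r - 5)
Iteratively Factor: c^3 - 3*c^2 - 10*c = (c + 2)*(c^2 - 5*c) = (c - 5)*(c + 2)*(c)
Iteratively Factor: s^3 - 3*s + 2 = (s + 2)*(s^2 - 2*s + 1) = (s - 1)*(s + 2)*(s - 1)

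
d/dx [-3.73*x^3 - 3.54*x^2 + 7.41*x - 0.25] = -11.19*x^2 - 7.08*x + 7.41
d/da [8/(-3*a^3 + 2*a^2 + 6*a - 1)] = 8*(9*a^2 - 4*a - 6)/(3*a^3 - 2*a^2 - 6*a + 1)^2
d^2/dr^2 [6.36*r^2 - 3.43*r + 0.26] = 12.7200000000000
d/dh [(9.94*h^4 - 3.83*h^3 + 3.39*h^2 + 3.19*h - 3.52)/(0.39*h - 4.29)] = (11.6298*h^4 - 173.5578*h^3 + 50.6142*h^2 - 29.0862*h - 12.3123)/(0.1521*h^2 - 3.3462*h + 18.4041)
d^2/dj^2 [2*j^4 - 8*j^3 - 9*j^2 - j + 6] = 24*j^2 - 48*j - 18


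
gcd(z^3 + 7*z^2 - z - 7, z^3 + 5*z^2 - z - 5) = z^2 - 1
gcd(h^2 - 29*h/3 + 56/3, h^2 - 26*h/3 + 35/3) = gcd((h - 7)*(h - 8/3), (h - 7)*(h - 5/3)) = h - 7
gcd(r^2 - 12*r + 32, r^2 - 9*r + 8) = r - 8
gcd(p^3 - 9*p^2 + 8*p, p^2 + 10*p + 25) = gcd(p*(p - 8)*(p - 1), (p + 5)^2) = 1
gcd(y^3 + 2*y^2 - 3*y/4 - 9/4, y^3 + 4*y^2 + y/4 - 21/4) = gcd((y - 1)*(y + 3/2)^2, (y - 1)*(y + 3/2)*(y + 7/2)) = y^2 + y/2 - 3/2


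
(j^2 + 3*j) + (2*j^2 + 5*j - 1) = 3*j^2 + 8*j - 1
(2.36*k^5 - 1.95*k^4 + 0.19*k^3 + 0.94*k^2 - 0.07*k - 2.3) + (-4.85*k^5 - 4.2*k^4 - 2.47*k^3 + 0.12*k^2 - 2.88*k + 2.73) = -2.49*k^5 - 6.15*k^4 - 2.28*k^3 + 1.06*k^2 - 2.95*k + 0.43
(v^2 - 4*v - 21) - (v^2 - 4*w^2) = -4*v + 4*w^2 - 21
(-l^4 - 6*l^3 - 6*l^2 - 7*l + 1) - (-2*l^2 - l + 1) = -l^4 - 6*l^3 - 4*l^2 - 6*l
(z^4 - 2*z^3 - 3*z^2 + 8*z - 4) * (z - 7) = z^5 - 9*z^4 + 11*z^3 + 29*z^2 - 60*z + 28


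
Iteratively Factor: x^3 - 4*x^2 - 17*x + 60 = (x - 5)*(x^2 + x - 12) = (x - 5)*(x + 4)*(x - 3)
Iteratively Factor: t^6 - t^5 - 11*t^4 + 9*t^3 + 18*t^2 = (t + 1)*(t^5 - 2*t^4 - 9*t^3 + 18*t^2) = (t + 1)*(t + 3)*(t^4 - 5*t^3 + 6*t^2) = t*(t + 1)*(t + 3)*(t^3 - 5*t^2 + 6*t) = t*(t - 2)*(t + 1)*(t + 3)*(t^2 - 3*t) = t^2*(t - 2)*(t + 1)*(t + 3)*(t - 3)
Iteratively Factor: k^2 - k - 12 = (k - 4)*(k + 3)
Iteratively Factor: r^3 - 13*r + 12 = (r - 3)*(r^2 + 3*r - 4) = (r - 3)*(r + 4)*(r - 1)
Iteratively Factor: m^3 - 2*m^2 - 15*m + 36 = (m - 3)*(m^2 + m - 12) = (m - 3)^2*(m + 4)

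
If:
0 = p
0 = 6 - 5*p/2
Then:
No Solution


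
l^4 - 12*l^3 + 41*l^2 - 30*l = l*(l - 6)*(l - 5)*(l - 1)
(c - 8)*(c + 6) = c^2 - 2*c - 48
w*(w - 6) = w^2 - 6*w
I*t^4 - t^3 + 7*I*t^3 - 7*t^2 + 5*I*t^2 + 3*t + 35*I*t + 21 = (t + 7)*(t - I)*(t + 3*I)*(I*t + 1)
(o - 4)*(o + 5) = o^2 + o - 20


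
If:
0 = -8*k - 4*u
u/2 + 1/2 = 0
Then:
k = 1/2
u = -1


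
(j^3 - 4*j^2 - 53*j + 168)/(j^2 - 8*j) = j + 4 - 21/j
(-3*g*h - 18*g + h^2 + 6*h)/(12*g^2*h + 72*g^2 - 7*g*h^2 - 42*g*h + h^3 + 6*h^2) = -1/(4*g - h)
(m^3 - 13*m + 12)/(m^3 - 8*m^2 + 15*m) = (m^2 + 3*m - 4)/(m*(m - 5))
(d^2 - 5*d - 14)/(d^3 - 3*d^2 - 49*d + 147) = (d + 2)/(d^2 + 4*d - 21)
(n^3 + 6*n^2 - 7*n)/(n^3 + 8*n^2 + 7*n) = (n - 1)/(n + 1)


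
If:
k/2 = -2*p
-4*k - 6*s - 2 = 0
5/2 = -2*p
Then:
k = 5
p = -5/4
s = -11/3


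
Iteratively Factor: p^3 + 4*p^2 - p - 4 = (p - 1)*(p^2 + 5*p + 4) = (p - 1)*(p + 1)*(p + 4)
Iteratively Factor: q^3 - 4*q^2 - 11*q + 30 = (q - 2)*(q^2 - 2*q - 15) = (q - 5)*(q - 2)*(q + 3)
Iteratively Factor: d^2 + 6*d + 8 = (d + 2)*(d + 4)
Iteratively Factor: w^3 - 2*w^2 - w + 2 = (w + 1)*(w^2 - 3*w + 2) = (w - 2)*(w + 1)*(w - 1)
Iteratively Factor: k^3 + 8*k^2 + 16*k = (k)*(k^2 + 8*k + 16) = k*(k + 4)*(k + 4)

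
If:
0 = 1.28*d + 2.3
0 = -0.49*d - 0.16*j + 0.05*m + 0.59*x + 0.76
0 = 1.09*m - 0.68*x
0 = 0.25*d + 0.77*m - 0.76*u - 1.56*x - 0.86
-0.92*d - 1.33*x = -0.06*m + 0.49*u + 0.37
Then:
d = -1.80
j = 24.10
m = 2.22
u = -6.79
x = 3.57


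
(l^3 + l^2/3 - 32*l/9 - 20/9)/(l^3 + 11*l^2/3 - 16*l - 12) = (3*l^2 - l - 10)/(3*(l^2 + 3*l - 18))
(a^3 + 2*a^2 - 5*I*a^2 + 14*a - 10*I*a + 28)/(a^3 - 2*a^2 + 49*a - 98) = (a^2 + 2*a*(1 + I) + 4*I)/(a^2 + a*(-2 + 7*I) - 14*I)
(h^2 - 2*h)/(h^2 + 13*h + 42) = h*(h - 2)/(h^2 + 13*h + 42)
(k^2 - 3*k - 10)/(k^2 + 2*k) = (k - 5)/k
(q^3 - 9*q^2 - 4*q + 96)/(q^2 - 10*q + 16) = (q^2 - q - 12)/(q - 2)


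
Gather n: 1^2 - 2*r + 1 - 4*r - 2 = -6*r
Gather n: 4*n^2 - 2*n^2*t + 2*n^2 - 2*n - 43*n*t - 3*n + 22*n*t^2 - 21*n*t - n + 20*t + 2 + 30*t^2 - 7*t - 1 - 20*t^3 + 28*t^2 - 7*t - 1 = n^2*(6 - 2*t) + n*(22*t^2 - 64*t - 6) - 20*t^3 + 58*t^2 + 6*t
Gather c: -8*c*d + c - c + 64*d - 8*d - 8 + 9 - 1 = -8*c*d + 56*d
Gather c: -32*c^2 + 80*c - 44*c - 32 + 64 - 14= -32*c^2 + 36*c + 18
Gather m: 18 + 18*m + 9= 18*m + 27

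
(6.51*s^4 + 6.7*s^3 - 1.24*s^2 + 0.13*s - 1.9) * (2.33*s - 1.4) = 15.1683*s^5 + 6.497*s^4 - 12.2692*s^3 + 2.0389*s^2 - 4.609*s + 2.66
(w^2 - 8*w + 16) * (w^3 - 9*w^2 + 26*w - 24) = w^5 - 17*w^4 + 114*w^3 - 376*w^2 + 608*w - 384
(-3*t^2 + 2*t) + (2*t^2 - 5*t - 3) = -t^2 - 3*t - 3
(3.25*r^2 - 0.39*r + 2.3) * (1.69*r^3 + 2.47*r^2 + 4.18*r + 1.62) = 5.4925*r^5 + 7.3684*r^4 + 16.5087*r^3 + 9.3158*r^2 + 8.9822*r + 3.726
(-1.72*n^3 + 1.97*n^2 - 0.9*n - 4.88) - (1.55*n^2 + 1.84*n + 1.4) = -1.72*n^3 + 0.42*n^2 - 2.74*n - 6.28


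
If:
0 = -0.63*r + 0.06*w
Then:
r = 0.0952380952380952*w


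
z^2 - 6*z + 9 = (z - 3)^2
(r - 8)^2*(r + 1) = r^3 - 15*r^2 + 48*r + 64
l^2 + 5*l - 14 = (l - 2)*(l + 7)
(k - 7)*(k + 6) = k^2 - k - 42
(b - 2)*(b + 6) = b^2 + 4*b - 12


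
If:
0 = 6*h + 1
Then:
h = -1/6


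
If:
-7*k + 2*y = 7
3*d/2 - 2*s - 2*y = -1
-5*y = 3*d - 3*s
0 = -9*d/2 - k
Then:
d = 106/501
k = -159/167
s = 82/167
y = 28/167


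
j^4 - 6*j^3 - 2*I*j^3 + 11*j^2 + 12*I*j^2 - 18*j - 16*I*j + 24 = (j - 4)*(j - 2)*(j - 3*I)*(j + I)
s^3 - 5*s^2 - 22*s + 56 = (s - 7)*(s - 2)*(s + 4)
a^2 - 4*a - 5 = (a - 5)*(a + 1)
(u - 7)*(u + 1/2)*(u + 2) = u^3 - 9*u^2/2 - 33*u/2 - 7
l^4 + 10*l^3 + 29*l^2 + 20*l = l*(l + 1)*(l + 4)*(l + 5)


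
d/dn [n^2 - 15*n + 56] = 2*n - 15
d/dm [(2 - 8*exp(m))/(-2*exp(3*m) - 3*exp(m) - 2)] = (-6*(4*exp(m) - 1)*(2*exp(2*m) + 1) + 16*exp(3*m) + 24*exp(m) + 16)*exp(m)/(2*exp(3*m) + 3*exp(m) + 2)^2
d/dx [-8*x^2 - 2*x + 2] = -16*x - 2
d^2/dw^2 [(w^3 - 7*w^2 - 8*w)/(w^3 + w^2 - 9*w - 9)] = 2*(-8*w^3 + 27*w^2 - 216*w + 81)/(w^6 - 27*w^4 + 243*w^2 - 729)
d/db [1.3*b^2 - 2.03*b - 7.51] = 2.6*b - 2.03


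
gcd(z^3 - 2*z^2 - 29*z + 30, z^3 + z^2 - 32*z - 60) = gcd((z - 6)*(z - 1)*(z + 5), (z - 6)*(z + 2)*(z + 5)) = z^2 - z - 30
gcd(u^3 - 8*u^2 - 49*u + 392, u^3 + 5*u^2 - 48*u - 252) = u - 7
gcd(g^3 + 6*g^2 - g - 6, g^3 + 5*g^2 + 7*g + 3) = g + 1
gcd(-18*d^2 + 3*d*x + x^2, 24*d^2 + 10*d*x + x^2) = 6*d + x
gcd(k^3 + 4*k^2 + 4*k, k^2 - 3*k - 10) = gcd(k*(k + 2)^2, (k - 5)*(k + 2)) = k + 2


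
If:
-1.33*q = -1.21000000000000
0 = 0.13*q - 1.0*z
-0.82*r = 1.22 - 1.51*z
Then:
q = 0.91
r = -1.27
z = 0.12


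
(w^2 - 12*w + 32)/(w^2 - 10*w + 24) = (w - 8)/(w - 6)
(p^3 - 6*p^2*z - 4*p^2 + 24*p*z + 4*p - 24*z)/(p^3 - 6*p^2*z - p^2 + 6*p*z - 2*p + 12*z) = (p - 2)/(p + 1)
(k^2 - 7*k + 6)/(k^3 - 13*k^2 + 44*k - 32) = (k - 6)/(k^2 - 12*k + 32)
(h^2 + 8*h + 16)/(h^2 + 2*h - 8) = (h + 4)/(h - 2)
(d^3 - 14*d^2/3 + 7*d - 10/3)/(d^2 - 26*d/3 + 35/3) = (d^2 - 3*d + 2)/(d - 7)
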